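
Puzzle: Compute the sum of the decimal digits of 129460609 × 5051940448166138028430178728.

124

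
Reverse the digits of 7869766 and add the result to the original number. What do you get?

14549453

Reverse of 7869766 is 6679687.
7869766 + 6679687 = 14549453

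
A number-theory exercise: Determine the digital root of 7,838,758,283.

7+8+3+8+7+5+8+2+8+3 = 59
5+9 = 14
1+4 = 5

5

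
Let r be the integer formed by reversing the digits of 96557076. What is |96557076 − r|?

Reverse of 96557076 is 67075569.
|96557076 − 67075569| = 29481507

29481507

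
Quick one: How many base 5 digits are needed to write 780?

5

780 in base 5 is 11110, which has 5 digits.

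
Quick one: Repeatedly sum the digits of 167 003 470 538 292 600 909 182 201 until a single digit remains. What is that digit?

1+6+7+0+0+3+4+7+0+5+3+8+2+9+2+6+0+0+9+0+9+1+8+2+2+0+1 = 95
9+5 = 14
1+4 = 5

5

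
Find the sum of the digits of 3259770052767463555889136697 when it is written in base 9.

97

3259770052767463555889136697 in base 9 is 62046381110465225883033231361.
Digit sum: 6+2+0+4+6+3+8+1+1+1+0+4+6+5+2+2+5+8+8+3+0+3+3+2+3+1+3+6+1 = 97.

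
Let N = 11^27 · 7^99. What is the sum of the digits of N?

485

11^27 · 7^99 = 6057709750531935126431076707573769566686248451275841344353156811551509212574870531629652269915245010604995960053
Sum of its 112 digits: 485.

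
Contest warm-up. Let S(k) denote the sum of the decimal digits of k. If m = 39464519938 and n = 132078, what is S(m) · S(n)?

S(39464519938) = 3+9+4+6+4+5+1+9+9+3+8 = 61.
S(132078) = 1+3+2+0+7+8 = 21.
61 · 21 = 1281.

1281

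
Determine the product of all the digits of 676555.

6×7×6×5×5×5 = 31500

31500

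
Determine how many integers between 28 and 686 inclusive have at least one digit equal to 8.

The integers in [28, 686] that have at least one digit equal to 8: 28, 38, 48, 58, 68, 78, …, 685, 686.
127 qualify.

127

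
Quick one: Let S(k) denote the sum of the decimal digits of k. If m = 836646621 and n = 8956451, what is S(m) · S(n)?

1596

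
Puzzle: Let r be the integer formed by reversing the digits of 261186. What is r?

681162

Reversing 261186 gives 681162.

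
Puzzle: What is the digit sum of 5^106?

364

5^106 = 123259516440783094595582588325435348386438505485784844495356082916259765625
Sum of its 75 digits: 364.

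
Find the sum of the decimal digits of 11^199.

920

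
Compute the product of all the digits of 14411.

1×4×4×1×1 = 16

16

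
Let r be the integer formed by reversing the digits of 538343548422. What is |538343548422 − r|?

313498204587

Reverse of 538343548422 is 224845343835.
|538343548422 − 224845343835| = 313498204587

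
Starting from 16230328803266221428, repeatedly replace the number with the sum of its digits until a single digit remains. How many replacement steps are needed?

3

16230328803266221428 → 69 → 15 → 6 (3 steps)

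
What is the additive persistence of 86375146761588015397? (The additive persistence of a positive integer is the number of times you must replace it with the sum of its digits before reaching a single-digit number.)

2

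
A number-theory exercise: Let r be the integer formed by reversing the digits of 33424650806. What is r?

Reversing 33424650806 gives 60805642433.

60805642433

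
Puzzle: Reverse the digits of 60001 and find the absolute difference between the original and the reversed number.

49995

Reverse of 60001 is 10006.
|60001 − 10006| = 49995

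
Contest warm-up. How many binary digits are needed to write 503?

9

503 in base 2 is 111110111, which has 9 digits.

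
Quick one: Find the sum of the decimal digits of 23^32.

169

23^32 = 37608910510519071039902074217516707306379521
Sum of its 44 digits: 169.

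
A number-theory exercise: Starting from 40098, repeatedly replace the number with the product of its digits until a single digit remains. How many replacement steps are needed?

40098 → 0 (1 step)

1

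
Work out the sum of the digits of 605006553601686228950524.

6+0+5+0+0+6+5+5+3+6+0+1+6+8+6+2+2+8+9+5+0+5+2+4 = 94

94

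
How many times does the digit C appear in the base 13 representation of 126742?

1

126742 in base 13 is 458C5.
The digit C appears 1 time.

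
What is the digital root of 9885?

3

9+8+8+5 = 30
3+0 = 3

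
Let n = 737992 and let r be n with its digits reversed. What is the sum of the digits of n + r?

Reversal of 737992 is 299737; 737992 + 299737 = 1037729.
Digit sum of 1037729: 1+0+3+7+7+2+9 = 29.

29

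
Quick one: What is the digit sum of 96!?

648

96! = 991677934870949689209571401541893801158183648651267795444376054838492222809091499987689476037000748982075094738965754305639874560000000000000000000000
Sum of its 150 digits: 648.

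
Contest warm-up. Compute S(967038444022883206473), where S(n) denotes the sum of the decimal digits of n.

9+6+7+0+3+8+4+4+4+0+2+2+8+8+3+2+0+6+4+7+3 = 90

90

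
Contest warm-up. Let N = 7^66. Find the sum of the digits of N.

262

7^66 = 59768263894155949306790119265585619217025149412430681649
Sum of its 56 digits: 262.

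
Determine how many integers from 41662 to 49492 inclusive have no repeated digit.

2328

The integers in [41662, 49492] that have no repeated digit: 41670, 41672, 41673, 41675, 41678, 41679, …, 49386, 49387.
2328 qualify.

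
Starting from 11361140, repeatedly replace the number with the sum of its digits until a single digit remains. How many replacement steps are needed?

11361140 → 17 → 8 (2 steps)

2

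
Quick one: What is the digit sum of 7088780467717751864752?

115

7+0+8+8+7+8+0+4+6+7+7+1+7+7+5+1+8+6+4+7+5+2 = 115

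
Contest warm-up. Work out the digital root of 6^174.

9

The digital root of n equals n mod 9 (or 9 when 9 | n), so we need 6^174 mod 9.
6^174 ≡ 0 (mod 9), so the digital root is 9.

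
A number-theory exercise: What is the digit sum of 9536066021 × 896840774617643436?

132

9536066021 × 896840774617643436 = 8552332837078628837133288156
Sum of its 28 digits: 132.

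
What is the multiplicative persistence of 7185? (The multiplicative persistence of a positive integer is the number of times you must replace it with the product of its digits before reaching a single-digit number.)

2

7185 → 280 → 0 (2 steps)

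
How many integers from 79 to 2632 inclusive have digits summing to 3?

The integers in [79, 2632] that have digits summing to 3: 102, 111, 120, 201, 210, 300, …, 2010, 2100.
15 qualify.

15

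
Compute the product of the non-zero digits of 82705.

560

8×2×7×5 = 560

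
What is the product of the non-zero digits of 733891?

7×3×3×8×9×1 = 4536

4536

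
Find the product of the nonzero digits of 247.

56

2×4×7 = 56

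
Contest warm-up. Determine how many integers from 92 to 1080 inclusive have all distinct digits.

697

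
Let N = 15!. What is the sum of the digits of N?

15! = 1307674368000
Sum of its 13 digits: 45.

45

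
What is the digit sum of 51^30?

225

51^30 = 1686961934066707040236155036109474174986501789839001
Sum of its 52 digits: 225.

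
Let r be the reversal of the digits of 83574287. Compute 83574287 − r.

5326749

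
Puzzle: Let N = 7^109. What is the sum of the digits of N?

7^109 = 130522793920129201452831317627696892800124911007740083911503845182115080227444957620552773607
Sum of its 93 digits: 358.

358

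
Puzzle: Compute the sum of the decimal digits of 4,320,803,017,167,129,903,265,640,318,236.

4+3+2+0+8+0+3+0+1+7+1+6+7+1+2+9+9+0+3+2+6+5+6+4+0+3+1+8+2+3+6 = 112

112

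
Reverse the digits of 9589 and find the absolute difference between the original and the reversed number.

Reverse of 9589 is 9859.
|9589 − 9859| = 270

270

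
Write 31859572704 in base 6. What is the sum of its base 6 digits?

34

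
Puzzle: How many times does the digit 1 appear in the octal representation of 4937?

4

4937 in base 8 is 11511.
The digit 1 appears 4 times.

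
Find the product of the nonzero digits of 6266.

432

6×2×6×6 = 432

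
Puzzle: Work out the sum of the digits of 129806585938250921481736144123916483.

1+2+9+8+0+6+5+8+5+9+3+8+2+5+0+9+2+1+4+8+1+7+3+6+1+4+4+1+2+3+9+1+6+4+8+3 = 158

158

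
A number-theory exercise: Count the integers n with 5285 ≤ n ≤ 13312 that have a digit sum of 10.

196

The integers in [5285, 13312] that have a digit sum of 10: 5302, 5311, 5320, 5401, 5410, 5500, …, 13303, 13312.
196 qualify.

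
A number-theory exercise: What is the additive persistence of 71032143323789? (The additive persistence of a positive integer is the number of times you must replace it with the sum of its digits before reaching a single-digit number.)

2

71032143323789 → 53 → 8 (2 steps)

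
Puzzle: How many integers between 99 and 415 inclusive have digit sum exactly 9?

26

The integers in [99, 415] that have digit sum exactly 9: 108, 117, 126, 135, 144, 153, …, 405, 414.
26 qualify.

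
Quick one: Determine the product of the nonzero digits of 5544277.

39200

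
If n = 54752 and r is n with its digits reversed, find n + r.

Reverse of 54752 is 25745.
54752 + 25745 = 80497

80497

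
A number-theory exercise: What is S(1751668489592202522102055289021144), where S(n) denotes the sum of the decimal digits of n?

1+7+5+1+6+6+8+4+8+9+5+9+2+2+0+2+5+2+2+1+0+2+0+5+5+2+8+9+0+2+1+1+4+4 = 128

128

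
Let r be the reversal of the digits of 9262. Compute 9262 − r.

Reverse of 9262 is 2629.
9262 − 2629 = 6633

6633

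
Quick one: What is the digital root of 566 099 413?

5+6+6+0+9+9+4+1+3 = 43
4+3 = 7

7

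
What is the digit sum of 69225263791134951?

6+9+2+2+5+2+6+3+7+9+1+1+3+4+9+5+1 = 75

75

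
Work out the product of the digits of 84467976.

2032128

8×4×4×6×7×9×7×6 = 2032128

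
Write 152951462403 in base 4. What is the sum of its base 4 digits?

152951462403 in base 4 is 2032130213201220003.
Digit sum: 2+0+3+2+1+3+0+2+1+3+2+0+1+2+2+0+0+0+3 = 27.

27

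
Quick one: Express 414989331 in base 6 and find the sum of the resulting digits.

31

414989331 in base 6 is 105102354523.
Digit sum: 1+0+5+1+0+2+3+5+4+5+2+3 = 31.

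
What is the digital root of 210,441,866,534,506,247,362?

7

2+1+0+4+4+1+8+6+6+5+3+4+5+0+6+2+4+7+3+6+2 = 79
7+9 = 16
1+6 = 7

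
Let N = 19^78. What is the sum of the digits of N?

19^78 = 5530709837851818935985098926648662357728660588336035659633359363610638296057696191939038924612591641
Sum of its 100 digits: 496.

496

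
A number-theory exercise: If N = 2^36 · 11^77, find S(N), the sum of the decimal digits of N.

2^36 · 11^77 = 10575882110610317931623615511634241979922501394684550803562002234965808100451656937615917056
Sum of its 92 digits: 365.

365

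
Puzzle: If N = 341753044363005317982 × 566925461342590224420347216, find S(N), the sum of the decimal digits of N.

210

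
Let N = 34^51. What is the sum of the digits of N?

34^51 = 1274749261837792640430608815847731493665404519875420642335013586759229357686784
Sum of its 79 digits: 370.

370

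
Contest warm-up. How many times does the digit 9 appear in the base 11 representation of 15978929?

15978929 in base 11 is 902422A.
The digit 9 appears 1 time.

1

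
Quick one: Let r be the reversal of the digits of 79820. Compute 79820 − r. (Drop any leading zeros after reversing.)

76923

Reverse of 79820 is 2897.
79820 − 2897 = 76923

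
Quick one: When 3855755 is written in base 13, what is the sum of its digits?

3855755 in base 13 is A50017.
Digit sum: 10+5+0+0+1+7 = 23.

23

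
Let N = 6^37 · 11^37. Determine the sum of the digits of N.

6^37 · 11^37 = 21043870232619754646884556273958255581958778299979459489118086496256
Sum of its 68 digits: 360.

360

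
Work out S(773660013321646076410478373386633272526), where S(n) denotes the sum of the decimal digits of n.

158

7+7+3+6+6+0+0+1+3+3+2+1+6+4+6+0+7+6+4+1+0+4+7+8+3+7+3+3+8+6+6+3+3+2+7+2+5+2+6 = 158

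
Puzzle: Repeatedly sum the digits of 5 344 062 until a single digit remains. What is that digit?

5+3+4+4+0+6+2 = 24
2+4 = 6

6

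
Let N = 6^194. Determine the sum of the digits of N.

666

6^194 = 9148345846451204578124461838108147555362413094875030639049191506668229800017569852089166223867393203378189631916069312220388915477486180606653283434496
Sum of its 151 digits: 666.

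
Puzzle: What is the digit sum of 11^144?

640

11^144 = 913159544478677256624792705263592122009444942015559716843942339189187563690434190835105465650390274235355052140570781540248753424967119145326441935041
Sum of its 150 digits: 640.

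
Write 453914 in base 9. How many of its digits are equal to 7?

2

453914 in base 9 is 761578.
The digit 7 appears 2 times.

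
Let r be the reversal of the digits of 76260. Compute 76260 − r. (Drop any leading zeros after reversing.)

Reverse of 76260 is 6267.
76260 − 6267 = 69993

69993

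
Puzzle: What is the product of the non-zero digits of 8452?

8×4×5×2 = 320

320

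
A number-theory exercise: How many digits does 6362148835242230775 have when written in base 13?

6362148835242230775 in base 13 is 973AB06AB286A0954, which has 17 digits.

17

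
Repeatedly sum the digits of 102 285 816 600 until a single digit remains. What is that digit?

1+0+2+2+8+5+8+1+6+6+0+0 = 39
3+9 = 12
1+2 = 3
(Equivalently, 102 285 816 600 mod 9 = 3.)

3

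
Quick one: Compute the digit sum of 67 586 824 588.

67

6+7+5+8+6+8+2+4+5+8+8 = 67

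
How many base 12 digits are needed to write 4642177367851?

12

4642177367851 in base 12 is 62B827984037, which has 12 digits.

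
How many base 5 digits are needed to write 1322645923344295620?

26

1322645923344295620 in base 5 is 42043343321302002114424440, which has 26 digits.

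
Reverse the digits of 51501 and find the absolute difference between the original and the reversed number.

40986

Reverse of 51501 is 10515.
|51501 − 10515| = 40986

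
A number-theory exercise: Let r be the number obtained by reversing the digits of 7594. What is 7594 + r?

12551

Reverse of 7594 is 4957.
7594 + 4957 = 12551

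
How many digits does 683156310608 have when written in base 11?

12

683156310608 in base 11 is 2437A7A22542, which has 12 digits.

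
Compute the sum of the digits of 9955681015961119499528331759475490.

170

9+9+5+5+6+8+1+0+1+5+9+6+1+1+1+9+4+9+9+5+2+8+3+3+1+7+5+9+4+7+5+4+9+0 = 170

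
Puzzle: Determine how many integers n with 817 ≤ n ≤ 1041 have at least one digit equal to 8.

106

The integers in [817, 1041] that have at least one digit equal to 8: 817, 818, 819, 820, 821, 822, …, 1028, 1038.
106 qualify.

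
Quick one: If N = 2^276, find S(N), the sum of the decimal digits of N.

361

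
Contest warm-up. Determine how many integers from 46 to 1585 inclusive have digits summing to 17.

The integers in [46, 1585] that have digits summing to 17: 89, 98, 179, 188, 197, 269, …, 1574, 1583.
95 qualify.

95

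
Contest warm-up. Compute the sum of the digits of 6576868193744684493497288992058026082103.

201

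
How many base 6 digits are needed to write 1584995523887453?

20

1584995523887453 in base 6 is 23335000520331455405, which has 20 digits.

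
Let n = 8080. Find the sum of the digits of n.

16

8+0+8+0 = 16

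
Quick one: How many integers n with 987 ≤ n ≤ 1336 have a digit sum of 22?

The integers in [987, 1336] that have a digit sum of 22: 994.
1 qualifies.

1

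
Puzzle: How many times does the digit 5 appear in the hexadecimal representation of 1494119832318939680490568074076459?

1494119832318939680490568074076459 in base 16 is 49AA718E200D999FACFF159B212B.
The digit 5 appears 1 time.

1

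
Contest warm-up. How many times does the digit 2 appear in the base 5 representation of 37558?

3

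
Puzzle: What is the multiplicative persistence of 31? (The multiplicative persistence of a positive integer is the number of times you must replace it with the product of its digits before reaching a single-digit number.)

1

31 → 3 (1 step)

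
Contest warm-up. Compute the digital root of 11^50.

The digital root of n equals n mod 9 (or 9 when 9 | n), so we need 11^50 mod 9.
11^50 ≡ 4 (mod 9), so the digital root is 4.

4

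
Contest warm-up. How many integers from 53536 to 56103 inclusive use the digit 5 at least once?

The integers in [53536, 56103] that use the digit 5 at least once: 53536, 53537, 53538, 53539, 53540, 53541, …, 56102, 56103.
2568 qualify.

2568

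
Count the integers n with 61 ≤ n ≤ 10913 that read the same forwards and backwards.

194

The integers in [61, 10913] that read the same forwards and backwards: 66, 77, 88, 99, 101, 111, …, 10801, 10901.
194 qualify.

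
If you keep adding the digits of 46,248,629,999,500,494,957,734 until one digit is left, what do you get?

4+6+2+4+8+6+2+9+9+9+9+5+0+0+4+9+4+9+5+7+7+3+4 = 125
1+2+5 = 8

8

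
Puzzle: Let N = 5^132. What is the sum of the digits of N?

406

5^132 = 183670992315982423120115083940975887159166493245638675235742454106002696789801120758056640625
Sum of its 93 digits: 406.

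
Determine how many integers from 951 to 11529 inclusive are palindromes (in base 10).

The integers in [951, 11529] that are palindromes (in base 10): 959, 969, 979, 989, 999, 1001, …, 11411, 11511.
111 qualify.

111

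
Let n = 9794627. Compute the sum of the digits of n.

9+7+9+4+6+2+7 = 44

44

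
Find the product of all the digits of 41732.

168

4×1×7×3×2 = 168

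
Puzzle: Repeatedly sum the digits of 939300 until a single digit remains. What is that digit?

6

9+3+9+3+0+0 = 24
2+4 = 6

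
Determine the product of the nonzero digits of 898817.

32256

8×9×8×8×1×7 = 32256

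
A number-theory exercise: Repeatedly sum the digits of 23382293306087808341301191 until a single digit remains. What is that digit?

5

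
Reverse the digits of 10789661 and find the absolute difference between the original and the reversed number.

5909040

Reverse of 10789661 is 16698701.
|10789661 − 16698701| = 5909040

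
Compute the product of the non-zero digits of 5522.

5×5×2×2 = 100

100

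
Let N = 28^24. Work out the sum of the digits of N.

154

28^24 = 53925322641043729927915335168557056
Sum of its 35 digits: 154.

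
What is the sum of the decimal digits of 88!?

88! = 185482642257398439114796845645546284380220968949399346684421580986889562184028199319100141244804501828416633516851200000000000000000000
Sum of its 135 digits: 531.

531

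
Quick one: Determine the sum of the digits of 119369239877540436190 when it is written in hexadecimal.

130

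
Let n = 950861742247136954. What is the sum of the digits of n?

83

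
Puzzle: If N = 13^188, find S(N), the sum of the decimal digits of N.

970

13^188 = 263845829395529731563711568466983984163071484652656805431828585133165367893758713979898330884722537232012572307561537949984412835337209730863923575405411445229840630003188157672430461975441789902521568538743921
Sum of its 210 digits: 970.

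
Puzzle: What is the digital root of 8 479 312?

8+4+7+9+3+1+2 = 34
3+4 = 7
(Equivalently, 8 479 312 mod 9 = 7.)

7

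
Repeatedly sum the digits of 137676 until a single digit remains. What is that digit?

1+3+7+6+7+6 = 30
3+0 = 3

3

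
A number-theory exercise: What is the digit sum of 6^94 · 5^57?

6^94 · 5^57 = 97164536477917175181477326130855660307377749564659335168000000000000000000000000000000000000000000000000000000000
Sum of its 113 digits: 270.

270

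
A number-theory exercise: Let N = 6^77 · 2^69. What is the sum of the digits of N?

6^77 · 2^69 = 488332895238875079572233511295552866225985833115834441767403338893207220237893632
Sum of its 81 digits: 369.

369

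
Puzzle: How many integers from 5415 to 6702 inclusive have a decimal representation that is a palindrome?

13

The integers in [5415, 6702] that have a decimal representation that is a palindrome: 5445, 5555, 5665, 5775, 5885, 5995, …, 6556, 6666.
13 qualify.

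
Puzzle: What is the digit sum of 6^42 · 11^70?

504

6^42 · 11^70 = 3800497727550586360651563726238117396033565346868973906148039690355234611480596896009847633668268082855936
Sum of its 106 digits: 504.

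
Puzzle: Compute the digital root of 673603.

6+7+3+6+0+3 = 25
2+5 = 7

7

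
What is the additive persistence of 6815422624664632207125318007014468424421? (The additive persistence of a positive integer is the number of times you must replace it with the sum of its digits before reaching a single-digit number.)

2

6815422624664632207125318007014468424421 → 143 → 8 (2 steps)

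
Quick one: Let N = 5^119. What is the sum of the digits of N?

344

5^119 = 150463276905252801019998276764447446760789191266827202753120218403637409210205078125
Sum of its 84 digits: 344.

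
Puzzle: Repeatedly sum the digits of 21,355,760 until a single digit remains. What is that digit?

2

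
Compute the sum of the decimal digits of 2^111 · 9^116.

2^111 · 9^116 = 1277793320735405685986307377820301751089589976874564439785514062629304122139890077086316354016263236576284538072783670102521287953134633372090368
Sum of its 145 digits: 639.

639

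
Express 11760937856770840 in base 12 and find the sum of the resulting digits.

78

11760937856770840 in base 12 is 91B09867011A474.
Digit sum: 9+1+11+0+9+8+6+7+0+1+1+10+4+7+4 = 78.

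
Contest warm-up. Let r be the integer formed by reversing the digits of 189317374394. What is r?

Reversing 189317374394 gives 493473713981.

493473713981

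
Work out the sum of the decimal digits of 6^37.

135

6^37 = 61886548790943213277031694336
Sum of its 29 digits: 135.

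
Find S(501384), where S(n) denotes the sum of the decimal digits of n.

5+0+1+3+8+4 = 21

21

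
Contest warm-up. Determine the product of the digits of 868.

384

8×6×8 = 384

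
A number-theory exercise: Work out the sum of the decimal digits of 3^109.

234

3^109 = 10144175740568179028790664417176723510595582355545683
Sum of its 53 digits: 234.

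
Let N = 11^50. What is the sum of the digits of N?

11^50 = 11739085287969531650666649599035831993898213898723001
Sum of its 53 digits: 265.

265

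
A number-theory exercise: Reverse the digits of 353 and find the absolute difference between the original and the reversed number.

Reverse of 353 is 353.
|353 − 353| = 0

0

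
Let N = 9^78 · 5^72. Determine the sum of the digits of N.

9^78 · 5^72 = 57115771630393573896533792251206850840076930622130853176614317547437419514465709925211955866330981734790839254856109619140625
Sum of its 125 digits: 549.

549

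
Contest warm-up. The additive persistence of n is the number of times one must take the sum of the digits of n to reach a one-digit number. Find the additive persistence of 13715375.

13715375 → 32 → 5 (2 steps)

2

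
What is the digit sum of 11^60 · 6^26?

423

11^60 · 6^26 = 51939004271926494271582729273886936478370345442804326939860637992863778344697593856
Sum of its 83 digits: 423.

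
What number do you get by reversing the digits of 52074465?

56447025

Reversing 52074465 gives 56447025.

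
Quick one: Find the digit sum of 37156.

3+7+1+5+6 = 22

22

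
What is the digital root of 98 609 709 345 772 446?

9+8+6+0+9+7+0+9+3+4+5+7+7+2+4+4+6 = 90
9+0 = 9

9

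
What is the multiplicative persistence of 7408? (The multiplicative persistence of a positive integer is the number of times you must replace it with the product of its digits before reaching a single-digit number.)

1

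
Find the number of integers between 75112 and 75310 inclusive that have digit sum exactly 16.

8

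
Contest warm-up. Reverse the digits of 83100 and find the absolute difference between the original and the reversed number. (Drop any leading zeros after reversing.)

82962

Reverse of 83100 is 138.
|83100 − 138| = 82962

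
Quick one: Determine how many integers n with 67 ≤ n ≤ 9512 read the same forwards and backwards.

178

The integers in [67, 9512] that read the same forwards and backwards: 77, 88, 99, 101, 111, 121, …, 9339, 9449.
178 qualify.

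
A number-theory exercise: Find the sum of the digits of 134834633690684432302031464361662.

1+3+4+8+3+4+6+3+3+6+9+0+6+8+4+4+3+2+3+0+2+0+3+1+4+6+4+3+6+1+6+6+2 = 124

124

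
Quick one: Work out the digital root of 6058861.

6+0+5+8+8+6+1 = 34
3+4 = 7

7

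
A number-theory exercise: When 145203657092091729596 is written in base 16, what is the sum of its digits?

145203657092091729596 in base 16 is 7DF1B04CDA5C1D6BC.
Digit sum: 7+13+15+1+11+0+4+12+13+10+5+12+1+13+6+11+12 = 146.

146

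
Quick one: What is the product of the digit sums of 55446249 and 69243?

S(55446249) = 5+5+4+4+6+2+4+9 = 39.
S(69243) = 6+9+2+4+3 = 24.
39 · 24 = 936.

936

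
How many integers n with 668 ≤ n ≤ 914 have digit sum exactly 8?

The integers in [668, 914] that have digit sum exactly 8: 701, 710, 800.
3 qualify.

3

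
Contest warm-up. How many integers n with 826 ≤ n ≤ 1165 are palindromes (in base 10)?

20

The integers in [826, 1165] that are palindromes (in base 10): 828, 838, 848, 858, 868, 878, …, 1001, 1111.
20 qualify.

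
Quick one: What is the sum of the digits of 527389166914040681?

80

5+2+7+3+8+9+1+6+6+9+1+4+0+4+0+6+8+1 = 80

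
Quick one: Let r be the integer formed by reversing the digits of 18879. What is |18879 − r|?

79002

Reverse of 18879 is 97881.
|18879 − 97881| = 79002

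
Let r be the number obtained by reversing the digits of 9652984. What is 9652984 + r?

Reverse of 9652984 is 4892569.
9652984 + 4892569 = 14545553

14545553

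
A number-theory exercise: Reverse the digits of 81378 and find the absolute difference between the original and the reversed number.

5940

Reverse of 81378 is 87318.
|81378 − 87318| = 5940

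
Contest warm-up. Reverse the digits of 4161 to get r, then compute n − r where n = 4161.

2547

Reverse of 4161 is 1614.
4161 − 1614 = 2547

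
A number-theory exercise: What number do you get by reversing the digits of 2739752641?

Reversing 2739752641 gives 1462579372.

1462579372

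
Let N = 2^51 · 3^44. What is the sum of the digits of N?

2^51 · 3^44 = 2217506934059709357045650481362239488
Sum of its 37 digits: 162.

162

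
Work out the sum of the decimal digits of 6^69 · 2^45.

288

6^69 · 2^45 = 17329501953334091200432433944473190505438627516897474806930496028672
Sum of its 68 digits: 288.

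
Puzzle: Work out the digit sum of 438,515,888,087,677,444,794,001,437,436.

4+3+8+5+1+5+8+8+8+0+8+7+6+7+7+4+4+4+7+9+4+0+0+1+4+3+7+4+3+6 = 145

145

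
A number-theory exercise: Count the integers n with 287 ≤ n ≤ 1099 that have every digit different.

The integers in [287, 1099] that have every digit different: 287, 289, 290, 291, 293, 294, …, 1097, 1098.
570 qualify.

570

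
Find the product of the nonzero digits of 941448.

9×4×1×4×4×8 = 4608

4608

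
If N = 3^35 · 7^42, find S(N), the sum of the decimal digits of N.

198

3^35 · 7^42 = 15608515348611067792108601944017587255057040012017643
Sum of its 53 digits: 198.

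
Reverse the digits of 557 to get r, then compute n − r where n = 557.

Reverse of 557 is 755.
557 − 755 = -198

-198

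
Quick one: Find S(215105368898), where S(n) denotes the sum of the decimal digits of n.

56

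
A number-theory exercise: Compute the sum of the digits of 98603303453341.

52

9+8+6+0+3+3+0+3+4+5+3+3+4+1 = 52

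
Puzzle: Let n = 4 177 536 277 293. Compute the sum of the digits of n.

4+1+7+7+5+3+6+2+7+7+2+9+3 = 63

63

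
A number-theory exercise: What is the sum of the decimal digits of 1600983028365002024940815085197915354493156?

1+6+0+0+9+8+3+0+2+8+3+6+5+0+0+2+0+2+4+9+4+0+8+1+5+0+8+5+1+9+7+9+1+5+3+5+4+4+9+3+1+5+6 = 171

171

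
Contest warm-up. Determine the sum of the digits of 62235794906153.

62

6+2+2+3+5+7+9+4+9+0+6+1+5+3 = 62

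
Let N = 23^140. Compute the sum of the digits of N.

23^140 = 43842674828675007089296284082286347933433853309203706038673070947402171609713701292509866601728526231163022860819144574862187111284480543609224375566479963275710507246722707655203537991106401
Sum of its 191 digits: 808.

808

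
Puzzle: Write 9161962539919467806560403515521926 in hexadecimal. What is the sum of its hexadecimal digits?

236

9161962539919467806560403515521926 in base 16 is 1C3B83999F55EDB5EC6547C3C3B86.
Digit sum: 1+12+3+11+8+3+9+9+9+15+5+5+14+13+11+5+14+12+6+5+4+7+12+3+12+3+11+8+6 = 236.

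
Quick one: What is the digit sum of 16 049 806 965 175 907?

1+6+0+4+9+8+0+6+9+6+5+1+7+5+9+0+7 = 83

83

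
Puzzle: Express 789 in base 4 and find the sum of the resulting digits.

789 in base 4 is 30111.
Digit sum: 3+0+1+1+1 = 6.

6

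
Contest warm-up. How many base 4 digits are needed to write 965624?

10

965624 in base 4 is 3223233320, which has 10 digits.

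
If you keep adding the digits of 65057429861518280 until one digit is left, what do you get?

5

6+5+0+5+7+4+2+9+8+6+1+5+1+8+2+8+0 = 77
7+7 = 14
1+4 = 5
(Equivalently, 65057429861518280 mod 9 = 5.)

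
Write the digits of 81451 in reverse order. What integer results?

Reversing 81451 gives 15418.

15418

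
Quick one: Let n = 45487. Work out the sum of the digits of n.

4+5+4+8+7 = 28

28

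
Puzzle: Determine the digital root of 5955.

6

5+9+5+5 = 24
2+4 = 6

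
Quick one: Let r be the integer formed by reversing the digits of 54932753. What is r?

35723945

Reversing 54932753 gives 35723945.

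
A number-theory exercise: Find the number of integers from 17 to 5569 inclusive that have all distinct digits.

3019

The integers in [17, 5569] that have all distinct digits: 17, 18, 19, 20, 21, 23, …, 5497, 5498.
3019 qualify.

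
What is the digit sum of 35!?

35! = 10333147966386144929666651337523200000000
Sum of its 41 digits: 144.

144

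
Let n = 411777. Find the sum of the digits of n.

4+1+1+7+7+7 = 27

27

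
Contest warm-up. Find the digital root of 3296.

3+2+9+6 = 20
2+0 = 2

2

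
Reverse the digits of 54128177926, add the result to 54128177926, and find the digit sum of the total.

32

Reversal of 54128177926 is 62977182145; 54128177926 + 62977182145 = 117105360071.
Digit sum of 117105360071: 1+1+7+1+0+5+3+6+0+0+7+1 = 32.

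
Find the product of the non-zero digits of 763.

7×6×3 = 126

126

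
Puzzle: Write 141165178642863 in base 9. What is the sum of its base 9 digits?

47

141165178642863 in base 9 is 614737000372520.
Digit sum: 6+1+4+7+3+7+0+0+0+3+7+2+5+2+0 = 47.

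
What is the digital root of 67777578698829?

6

6+7+7+7+7+5+7+8+6+9+8+8+2+9 = 96
9+6 = 15
1+5 = 6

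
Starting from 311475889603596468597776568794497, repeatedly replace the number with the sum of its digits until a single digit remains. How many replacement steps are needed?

3

311475889603596468597776568794497 → 193 → 13 → 4 (3 steps)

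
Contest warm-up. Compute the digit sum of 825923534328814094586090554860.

8+2+5+9+2+3+5+3+4+3+2+8+8+1+4+0+9+4+5+8+6+0+9+0+5+5+4+8+6+0 = 136

136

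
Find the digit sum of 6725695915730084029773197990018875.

6+7+2+5+6+9+5+9+1+5+7+3+0+0+8+4+0+2+9+7+7+3+1+9+7+9+9+0+0+1+8+8+7+5 = 169

169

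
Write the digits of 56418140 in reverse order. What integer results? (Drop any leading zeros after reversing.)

4181465

Reversing 56418140 gives 4181465.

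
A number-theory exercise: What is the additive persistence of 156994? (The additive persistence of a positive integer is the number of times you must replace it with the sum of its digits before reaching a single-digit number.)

2

156994 → 34 → 7 (2 steps)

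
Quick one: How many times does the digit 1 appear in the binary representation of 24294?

10

24294 in base 2 is 101111011100110.
The digit 1 appears 10 times.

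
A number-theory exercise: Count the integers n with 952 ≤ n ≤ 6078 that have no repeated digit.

2591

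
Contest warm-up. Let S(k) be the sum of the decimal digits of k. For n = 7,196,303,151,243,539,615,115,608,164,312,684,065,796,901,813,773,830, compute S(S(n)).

First digit sum: 213.
2+1+3 = 6.

6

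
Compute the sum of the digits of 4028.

4+0+2+8 = 14

14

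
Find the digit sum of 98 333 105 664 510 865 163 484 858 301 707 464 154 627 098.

9+8+3+3+3+1+0+5+6+6+4+5+1+0+8+6+5+1+6+3+4+8+4+8+5+8+3+0+1+7+0+7+4+6+4+1+5+4+6+2+7+0+9+8 = 194

194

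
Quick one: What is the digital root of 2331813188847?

3

2+3+3+1+8+1+3+1+8+8+8+4+7 = 57
5+7 = 12
1+2 = 3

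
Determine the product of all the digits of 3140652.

0

3×1×4×0×6×5×2 = 0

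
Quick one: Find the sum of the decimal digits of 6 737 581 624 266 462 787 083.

6+7+3+7+5+8+1+6+2+4+2+6+6+4+6+2+7+8+7+0+8+3 = 108

108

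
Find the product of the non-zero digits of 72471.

392

7×2×4×7×1 = 392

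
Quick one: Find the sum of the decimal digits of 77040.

18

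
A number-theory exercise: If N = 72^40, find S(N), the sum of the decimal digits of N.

315

72^40 = 196471634081745552248512280061541905821883939119093566055892261119434162176
Sum of its 75 digits: 315.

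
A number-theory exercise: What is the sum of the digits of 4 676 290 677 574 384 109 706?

108

4+6+7+6+2+9+0+6+7+7+5+7+4+3+8+4+1+0+9+7+0+6 = 108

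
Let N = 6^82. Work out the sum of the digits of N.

306

6^82 = 6432836768856613963131569182419760736218287828057662753064615936
Sum of its 64 digits: 306.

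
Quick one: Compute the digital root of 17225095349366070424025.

5

1+7+2+2+5+0+9+5+3+4+9+3+6+6+0+7+0+4+2+4+0+2+5 = 86
8+6 = 14
1+4 = 5
(Equivalently, 17225095349366070424025 mod 9 = 5.)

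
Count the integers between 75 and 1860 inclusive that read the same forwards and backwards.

The integers in [75, 1860] that read the same forwards and backwards: 77, 88, 99, 101, 111, 121, …, 1661, 1771.
101 qualify.

101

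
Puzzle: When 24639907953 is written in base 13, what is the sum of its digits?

24639907953 in base 13 is 2428A588BB.
Digit sum: 2+4+2+8+10+5+8+8+11+11 = 69.

69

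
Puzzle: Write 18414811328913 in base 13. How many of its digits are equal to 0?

1

18414811328913 in base 13 is A37680AB815C.
The digit 0 appears 1 time.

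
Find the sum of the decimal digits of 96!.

648

96! = 991677934870949689209571401541893801158183648651267795444376054838492222809091499987689476037000748982075094738965754305639874560000000000000000000000
Sum of its 150 digits: 648.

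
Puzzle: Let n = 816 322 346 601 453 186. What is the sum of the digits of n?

69

8+1+6+3+2+2+3+4+6+6+0+1+4+5+3+1+8+6 = 69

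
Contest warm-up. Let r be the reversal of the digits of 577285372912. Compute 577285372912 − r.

Reverse of 577285372912 is 219273582775.
577285372912 − 219273582775 = 358011790137

358011790137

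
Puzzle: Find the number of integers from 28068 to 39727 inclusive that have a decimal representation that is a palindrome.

117

The integers in [28068, 39727] that have a decimal representation that is a palindrome: 28082, 28182, 28282, 28382, 28482, 28582, …, 39593, 39693.
117 qualify.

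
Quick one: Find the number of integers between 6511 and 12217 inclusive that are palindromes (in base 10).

57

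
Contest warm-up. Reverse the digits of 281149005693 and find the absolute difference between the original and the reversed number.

Reverse of 281149005693 is 396500941182.
|281149005693 − 396500941182| = 115351935489

115351935489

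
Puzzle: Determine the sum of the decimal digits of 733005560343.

7+3+3+0+0+5+5+6+0+3+4+3 = 39

39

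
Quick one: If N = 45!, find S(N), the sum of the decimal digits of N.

207

45! = 119622220865480194561963161495657715064383733760000000000
Sum of its 57 digits: 207.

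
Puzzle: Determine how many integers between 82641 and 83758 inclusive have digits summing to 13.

6

The integers in [82641, 83758] that have digits summing to 13: 83002, 83011, 83020, 83101, 83110, 83200.
6 qualify.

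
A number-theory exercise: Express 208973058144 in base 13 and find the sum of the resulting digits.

48

208973058144 in base 13 is 16924328436.
Digit sum: 1+6+9+2+4+3+2+8+4+3+6 = 48.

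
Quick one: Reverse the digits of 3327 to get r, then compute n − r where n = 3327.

-3906

Reverse of 3327 is 7233.
3327 − 7233 = -3906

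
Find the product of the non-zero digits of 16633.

324

1×6×6×3×3 = 324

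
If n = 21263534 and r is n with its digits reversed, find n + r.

Reverse of 21263534 is 43536212.
21263534 + 43536212 = 64799746

64799746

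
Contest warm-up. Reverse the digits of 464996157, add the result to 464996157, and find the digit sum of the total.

Reversal of 464996157 is 751699464; 464996157 + 751699464 = 1216695621.
Digit sum of 1216695621: 1+2+1+6+6+9+5+6+2+1 = 39.

39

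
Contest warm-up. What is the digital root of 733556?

2

7+3+3+5+5+6 = 29
2+9 = 11
1+1 = 2
(Equivalently, 733556 mod 9 = 2.)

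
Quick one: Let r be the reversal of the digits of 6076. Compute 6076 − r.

-630

Reverse of 6076 is 6706.
6076 − 6706 = -630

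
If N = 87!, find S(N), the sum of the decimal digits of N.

495

87! = 2107757298379527717213600518699389595229783738061356212322972511214654115727593174080683423236414793504734471782400000000000000000000
Sum of its 133 digits: 495.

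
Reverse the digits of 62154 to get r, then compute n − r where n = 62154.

17028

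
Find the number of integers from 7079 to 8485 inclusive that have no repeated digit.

The integers in [7079, 8485] that have no repeated digit: 7081, 7082, 7083, 7084, 7085, 7086, …, 8476, 8479.
735 qualify.

735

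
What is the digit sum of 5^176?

5^176 = 1044048714879763924273647057481047608912186281291034647641381832875155719135597796355663380296618925058282911777496337890625
Sum of its 124 digits: 583.

583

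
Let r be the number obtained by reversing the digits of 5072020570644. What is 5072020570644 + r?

9532770773349

Reverse of 5072020570644 is 4460750202705.
5072020570644 + 4460750202705 = 9532770773349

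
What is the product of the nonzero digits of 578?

280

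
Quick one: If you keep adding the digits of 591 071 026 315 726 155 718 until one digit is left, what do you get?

1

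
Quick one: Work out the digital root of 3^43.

9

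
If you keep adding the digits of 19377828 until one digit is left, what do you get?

9

1+9+3+7+7+8+2+8 = 45
4+5 = 9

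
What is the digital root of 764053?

7

7+6+4+0+5+3 = 25
2+5 = 7
(Equivalently, 764053 mod 9 = 7.)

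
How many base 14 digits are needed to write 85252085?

7

85252085 in base 14 is B472789, which has 7 digits.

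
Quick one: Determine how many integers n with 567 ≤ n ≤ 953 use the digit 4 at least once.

The integers in [567, 953] that use the digit 4 at least once: 574, 584, 594, 604, 614, 624, …, 948, 949.
74 qualify.

74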